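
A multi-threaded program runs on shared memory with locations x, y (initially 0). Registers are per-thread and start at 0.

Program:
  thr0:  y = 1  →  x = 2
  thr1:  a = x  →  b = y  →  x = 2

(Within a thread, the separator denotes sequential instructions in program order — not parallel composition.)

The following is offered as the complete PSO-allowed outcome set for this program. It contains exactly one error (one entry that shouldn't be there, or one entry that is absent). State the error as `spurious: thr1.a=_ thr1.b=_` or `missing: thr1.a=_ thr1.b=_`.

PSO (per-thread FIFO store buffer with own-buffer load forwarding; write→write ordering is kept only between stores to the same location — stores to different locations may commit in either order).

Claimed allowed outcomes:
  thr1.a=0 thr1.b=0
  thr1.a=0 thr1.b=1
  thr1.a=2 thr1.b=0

missing: thr1.a=2 thr1.b=1

outcome vector order: (thr1.a,thr1.b)
PSO (4): 0/0; 0/1; 2/0; 2/1
PSO∖claimed = {2/1}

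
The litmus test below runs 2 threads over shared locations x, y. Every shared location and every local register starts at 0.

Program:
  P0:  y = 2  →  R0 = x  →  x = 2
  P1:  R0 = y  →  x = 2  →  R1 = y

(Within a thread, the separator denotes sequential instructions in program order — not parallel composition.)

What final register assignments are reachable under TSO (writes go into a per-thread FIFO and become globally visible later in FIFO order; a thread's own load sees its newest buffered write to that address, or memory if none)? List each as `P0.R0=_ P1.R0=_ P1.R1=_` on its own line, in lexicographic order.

P0.R0=0 P1.R0=0 P1.R1=0
P0.R0=0 P1.R0=0 P1.R1=2
P0.R0=0 P1.R0=2 P1.R1=2
P0.R0=2 P1.R0=0 P1.R1=0
P0.R0=2 P1.R0=0 P1.R1=2
P0.R0=2 P1.R0=2 P1.R1=2

outcome vector order: (P0.R0,P1.R0,P1.R1)
|TSO outcomes| = 6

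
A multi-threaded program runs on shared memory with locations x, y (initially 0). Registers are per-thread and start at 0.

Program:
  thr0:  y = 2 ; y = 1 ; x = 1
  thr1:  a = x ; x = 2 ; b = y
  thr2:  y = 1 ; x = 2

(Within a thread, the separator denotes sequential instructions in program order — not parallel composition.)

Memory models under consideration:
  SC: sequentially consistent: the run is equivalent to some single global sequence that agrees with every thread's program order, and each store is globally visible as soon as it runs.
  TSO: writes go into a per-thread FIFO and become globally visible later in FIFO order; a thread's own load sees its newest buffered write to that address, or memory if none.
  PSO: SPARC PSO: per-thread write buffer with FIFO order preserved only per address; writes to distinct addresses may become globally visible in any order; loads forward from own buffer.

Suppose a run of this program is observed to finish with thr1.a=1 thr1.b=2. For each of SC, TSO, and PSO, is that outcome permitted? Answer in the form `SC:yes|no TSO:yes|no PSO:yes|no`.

SC:no TSO:no PSO:yes

outcome vector order: (thr1.a,thr1.b)
SC (6): 00 01 02 11 21 22
TSO (6): 00 01 02 11 21 22
PSO (9): 00 01 02 10 11 12 20 21 22
target 12 ∈ {PSO}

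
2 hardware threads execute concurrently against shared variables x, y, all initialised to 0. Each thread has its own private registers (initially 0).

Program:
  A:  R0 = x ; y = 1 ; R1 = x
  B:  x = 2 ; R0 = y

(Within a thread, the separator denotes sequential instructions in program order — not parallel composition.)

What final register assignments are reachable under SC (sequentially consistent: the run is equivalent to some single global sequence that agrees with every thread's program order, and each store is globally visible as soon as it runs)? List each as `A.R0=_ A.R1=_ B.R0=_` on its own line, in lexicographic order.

outcome vector order: (A.R0,A.R1,B.R0)
|SC outcomes| = 5

A.R0=0 A.R1=0 B.R0=1
A.R0=0 A.R1=2 B.R0=0
A.R0=0 A.R1=2 B.R0=1
A.R0=2 A.R1=2 B.R0=0
A.R0=2 A.R1=2 B.R0=1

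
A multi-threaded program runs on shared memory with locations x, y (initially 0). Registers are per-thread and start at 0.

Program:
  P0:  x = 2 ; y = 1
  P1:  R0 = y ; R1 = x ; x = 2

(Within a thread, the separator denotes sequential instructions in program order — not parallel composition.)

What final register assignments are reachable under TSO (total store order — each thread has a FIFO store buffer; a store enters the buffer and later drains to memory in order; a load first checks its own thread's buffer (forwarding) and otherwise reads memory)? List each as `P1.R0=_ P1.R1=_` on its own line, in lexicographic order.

outcome vector order: (P1.R0,P1.R1)
|TSO outcomes| = 3

P1.R0=0 P1.R1=0
P1.R0=0 P1.R1=2
P1.R0=1 P1.R1=2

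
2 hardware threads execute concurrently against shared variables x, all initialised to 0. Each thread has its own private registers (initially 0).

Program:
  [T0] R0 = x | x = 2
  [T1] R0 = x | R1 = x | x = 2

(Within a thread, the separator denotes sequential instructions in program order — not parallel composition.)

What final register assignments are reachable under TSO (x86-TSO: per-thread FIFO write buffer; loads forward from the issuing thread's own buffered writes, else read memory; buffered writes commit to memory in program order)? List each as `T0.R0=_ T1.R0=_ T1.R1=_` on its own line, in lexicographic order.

T0.R0=0 T1.R0=0 T1.R1=0
T0.R0=0 T1.R0=0 T1.R1=2
T0.R0=0 T1.R0=2 T1.R1=2
T0.R0=2 T1.R0=0 T1.R1=0

outcome vector order: (T0.R0,T1.R0,T1.R1)
|TSO outcomes| = 4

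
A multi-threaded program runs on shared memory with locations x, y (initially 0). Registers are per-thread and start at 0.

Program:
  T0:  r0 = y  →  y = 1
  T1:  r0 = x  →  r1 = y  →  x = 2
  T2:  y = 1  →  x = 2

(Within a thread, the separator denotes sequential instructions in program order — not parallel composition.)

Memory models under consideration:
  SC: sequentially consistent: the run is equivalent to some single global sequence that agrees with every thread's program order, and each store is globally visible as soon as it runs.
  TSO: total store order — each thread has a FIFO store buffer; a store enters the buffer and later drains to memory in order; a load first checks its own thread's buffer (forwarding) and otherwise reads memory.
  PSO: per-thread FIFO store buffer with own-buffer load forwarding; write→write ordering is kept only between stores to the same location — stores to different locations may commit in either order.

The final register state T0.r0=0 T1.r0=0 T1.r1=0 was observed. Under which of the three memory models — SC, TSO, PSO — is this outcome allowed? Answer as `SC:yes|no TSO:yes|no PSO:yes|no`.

outcome vector order: (T0.r0,T1.r0,T1.r1)
under SC → 000 001 021 100 101 121
under TSO → 000 001 021 100 101 121
under PSO → 000 001 020 021 100 101 120 121
target 000 ∈ {SC,TSO,PSO}

SC:yes TSO:yes PSO:yes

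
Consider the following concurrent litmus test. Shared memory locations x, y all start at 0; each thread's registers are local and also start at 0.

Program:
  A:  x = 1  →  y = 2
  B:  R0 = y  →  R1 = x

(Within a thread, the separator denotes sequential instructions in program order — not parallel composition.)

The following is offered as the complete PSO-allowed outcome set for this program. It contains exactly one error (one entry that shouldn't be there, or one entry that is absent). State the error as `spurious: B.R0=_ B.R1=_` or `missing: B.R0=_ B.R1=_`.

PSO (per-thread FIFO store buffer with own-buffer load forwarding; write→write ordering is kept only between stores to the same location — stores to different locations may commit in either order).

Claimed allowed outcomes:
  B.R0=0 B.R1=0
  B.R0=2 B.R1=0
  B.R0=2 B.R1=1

outcome vector order: (B.R0,B.R1)
[PSO] allowed = {0/0, 0/1, 2/0, 2/1}
PSO∖claimed = {0/1}

missing: B.R0=0 B.R1=1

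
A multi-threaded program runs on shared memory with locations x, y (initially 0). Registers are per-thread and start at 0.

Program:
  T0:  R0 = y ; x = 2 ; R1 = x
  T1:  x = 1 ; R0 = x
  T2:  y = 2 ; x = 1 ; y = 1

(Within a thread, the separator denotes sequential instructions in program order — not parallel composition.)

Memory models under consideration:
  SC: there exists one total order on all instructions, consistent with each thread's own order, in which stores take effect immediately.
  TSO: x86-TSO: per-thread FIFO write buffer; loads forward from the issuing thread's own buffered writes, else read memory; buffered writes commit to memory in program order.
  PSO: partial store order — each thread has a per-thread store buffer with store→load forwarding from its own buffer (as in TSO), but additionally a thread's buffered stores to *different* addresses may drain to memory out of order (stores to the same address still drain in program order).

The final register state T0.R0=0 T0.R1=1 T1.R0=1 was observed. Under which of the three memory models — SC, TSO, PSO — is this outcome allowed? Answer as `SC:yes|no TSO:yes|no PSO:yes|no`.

SC:yes TSO:yes PSO:yes

outcome vector order: (T0.R0,T0.R1,T1.R0)
SC (11): (0,1,1), (0,1,2), (0,2,1), (0,2,2), (1,1,1), (1,2,1), (1,2,2), (2,1,1), (2,1,2), (2,2,1), (2,2,2)
TSO (11): (0,1,1), (0,1,2), (0,2,1), (0,2,2), (1,1,1), (1,2,1), (1,2,2), (2,1,1), (2,1,2), (2,2,1), (2,2,2)
PSO (12): (0,1,1), (0,1,2), (0,2,1), (0,2,2), (1,1,1), (1,1,2), (1,2,1), (1,2,2), (2,1,1), (2,1,2), (2,2,1), (2,2,2)
target (0,1,1) ∈ {SC,TSO,PSO}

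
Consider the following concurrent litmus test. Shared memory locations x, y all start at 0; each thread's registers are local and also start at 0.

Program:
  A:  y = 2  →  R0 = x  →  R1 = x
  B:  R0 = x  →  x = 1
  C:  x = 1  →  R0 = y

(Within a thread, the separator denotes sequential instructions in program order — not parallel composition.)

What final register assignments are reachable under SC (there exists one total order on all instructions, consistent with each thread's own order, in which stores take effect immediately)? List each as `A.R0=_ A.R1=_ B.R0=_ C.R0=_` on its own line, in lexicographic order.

A.R0=0 A.R1=0 B.R0=0 C.R0=2
A.R0=0 A.R1=0 B.R0=1 C.R0=2
A.R0=0 A.R1=1 B.R0=0 C.R0=2
A.R0=0 A.R1=1 B.R0=1 C.R0=2
A.R0=1 A.R1=1 B.R0=0 C.R0=0
A.R0=1 A.R1=1 B.R0=0 C.R0=2
A.R0=1 A.R1=1 B.R0=1 C.R0=0
A.R0=1 A.R1=1 B.R0=1 C.R0=2

outcome vector order: (A.R0,A.R1,B.R0,C.R0)
|SC outcomes| = 8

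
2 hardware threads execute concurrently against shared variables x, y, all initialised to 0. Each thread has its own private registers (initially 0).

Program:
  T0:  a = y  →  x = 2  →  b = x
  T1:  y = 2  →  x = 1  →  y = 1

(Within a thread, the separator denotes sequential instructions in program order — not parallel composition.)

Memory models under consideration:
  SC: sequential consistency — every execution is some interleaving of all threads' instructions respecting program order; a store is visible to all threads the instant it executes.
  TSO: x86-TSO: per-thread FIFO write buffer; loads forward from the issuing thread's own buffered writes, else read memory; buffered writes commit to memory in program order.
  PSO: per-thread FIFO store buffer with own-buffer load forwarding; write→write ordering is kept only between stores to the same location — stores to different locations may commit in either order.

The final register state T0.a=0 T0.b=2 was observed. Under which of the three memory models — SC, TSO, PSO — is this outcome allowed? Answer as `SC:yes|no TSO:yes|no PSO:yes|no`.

SC:yes TSO:yes PSO:yes

outcome vector order: (T0.a,T0.b)
under SC → 01; 02; 12; 21; 22
under TSO → 01; 02; 12; 21; 22
under PSO → 01; 02; 11; 12; 21; 22
target 02 ∈ {SC,TSO,PSO}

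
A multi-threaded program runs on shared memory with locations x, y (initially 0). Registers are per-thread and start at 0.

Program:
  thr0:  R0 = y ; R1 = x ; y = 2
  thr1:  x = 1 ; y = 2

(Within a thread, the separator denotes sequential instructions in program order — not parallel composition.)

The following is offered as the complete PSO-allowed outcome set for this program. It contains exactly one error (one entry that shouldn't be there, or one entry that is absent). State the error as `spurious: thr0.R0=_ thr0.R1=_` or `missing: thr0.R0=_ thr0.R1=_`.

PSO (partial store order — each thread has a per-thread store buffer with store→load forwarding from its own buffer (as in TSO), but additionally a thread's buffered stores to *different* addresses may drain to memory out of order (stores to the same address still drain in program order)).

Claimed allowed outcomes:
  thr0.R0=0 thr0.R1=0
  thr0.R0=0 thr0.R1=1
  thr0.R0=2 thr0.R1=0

outcome vector order: (thr0.R0,thr0.R1)
PSO: 4 outcomes — {00 01 20 21}
PSO∖claimed = {21}

missing: thr0.R0=2 thr0.R1=1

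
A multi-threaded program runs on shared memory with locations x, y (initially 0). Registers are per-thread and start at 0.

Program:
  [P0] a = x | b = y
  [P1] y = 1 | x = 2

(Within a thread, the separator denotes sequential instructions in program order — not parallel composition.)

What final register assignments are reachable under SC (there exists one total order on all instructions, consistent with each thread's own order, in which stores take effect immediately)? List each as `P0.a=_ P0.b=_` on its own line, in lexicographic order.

outcome vector order: (P0.a,P0.b)
|SC outcomes| = 3

P0.a=0 P0.b=0
P0.a=0 P0.b=1
P0.a=2 P0.b=1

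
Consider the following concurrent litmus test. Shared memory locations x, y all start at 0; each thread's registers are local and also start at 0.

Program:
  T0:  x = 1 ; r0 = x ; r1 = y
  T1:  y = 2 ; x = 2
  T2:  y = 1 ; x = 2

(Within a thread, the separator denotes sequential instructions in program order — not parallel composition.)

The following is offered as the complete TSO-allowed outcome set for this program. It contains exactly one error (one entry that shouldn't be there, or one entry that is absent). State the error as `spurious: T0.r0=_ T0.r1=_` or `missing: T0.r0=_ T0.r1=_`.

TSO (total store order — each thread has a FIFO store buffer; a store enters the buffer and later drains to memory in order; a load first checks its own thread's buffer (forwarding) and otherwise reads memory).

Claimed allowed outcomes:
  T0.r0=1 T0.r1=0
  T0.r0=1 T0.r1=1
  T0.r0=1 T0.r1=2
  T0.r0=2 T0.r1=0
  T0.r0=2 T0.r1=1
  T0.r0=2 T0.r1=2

outcome vector order: (T0.r0,T0.r1)
TSO (5): <1 0>; <1 1>; <1 2>; <2 1>; <2 2>
claimed∖TSO = {<2 0>}

spurious: T0.r0=2 T0.r1=0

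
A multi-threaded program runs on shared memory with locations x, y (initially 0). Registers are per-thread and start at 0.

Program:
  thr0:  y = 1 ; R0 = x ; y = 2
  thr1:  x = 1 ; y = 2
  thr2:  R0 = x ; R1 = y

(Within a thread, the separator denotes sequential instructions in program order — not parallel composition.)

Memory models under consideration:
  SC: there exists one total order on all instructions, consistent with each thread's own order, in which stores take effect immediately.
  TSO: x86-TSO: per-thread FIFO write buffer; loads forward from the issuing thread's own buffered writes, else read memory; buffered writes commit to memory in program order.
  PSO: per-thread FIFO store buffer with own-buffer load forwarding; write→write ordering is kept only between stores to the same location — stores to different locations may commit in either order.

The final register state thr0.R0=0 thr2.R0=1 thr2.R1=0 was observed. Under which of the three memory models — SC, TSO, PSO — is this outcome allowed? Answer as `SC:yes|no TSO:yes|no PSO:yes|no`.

SC:no TSO:yes PSO:yes

outcome vector order: (thr0.R0,thr2.R0,thr2.R1)
SC (11): 000; 001; 002; 011; 012; 100; 101; 102; 110; 111; 112
TSO (12): 000; 001; 002; 010; 011; 012; 100; 101; 102; 110; 111; 112
PSO (12): 000; 001; 002; 010; 011; 012; 100; 101; 102; 110; 111; 112
target 010 ∈ {TSO,PSO}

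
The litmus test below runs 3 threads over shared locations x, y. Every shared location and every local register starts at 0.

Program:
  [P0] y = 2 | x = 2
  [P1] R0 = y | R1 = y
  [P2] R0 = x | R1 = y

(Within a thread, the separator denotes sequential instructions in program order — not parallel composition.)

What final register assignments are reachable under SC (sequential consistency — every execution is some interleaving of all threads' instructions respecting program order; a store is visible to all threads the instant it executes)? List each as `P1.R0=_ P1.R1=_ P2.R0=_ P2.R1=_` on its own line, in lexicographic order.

P1.R0=0 P1.R1=0 P2.R0=0 P2.R1=0
P1.R0=0 P1.R1=0 P2.R0=0 P2.R1=2
P1.R0=0 P1.R1=0 P2.R0=2 P2.R1=2
P1.R0=0 P1.R1=2 P2.R0=0 P2.R1=0
P1.R0=0 P1.R1=2 P2.R0=0 P2.R1=2
P1.R0=0 P1.R1=2 P2.R0=2 P2.R1=2
P1.R0=2 P1.R1=2 P2.R0=0 P2.R1=0
P1.R0=2 P1.R1=2 P2.R0=0 P2.R1=2
P1.R0=2 P1.R1=2 P2.R0=2 P2.R1=2

outcome vector order: (P1.R0,P1.R1,P2.R0,P2.R1)
|SC outcomes| = 9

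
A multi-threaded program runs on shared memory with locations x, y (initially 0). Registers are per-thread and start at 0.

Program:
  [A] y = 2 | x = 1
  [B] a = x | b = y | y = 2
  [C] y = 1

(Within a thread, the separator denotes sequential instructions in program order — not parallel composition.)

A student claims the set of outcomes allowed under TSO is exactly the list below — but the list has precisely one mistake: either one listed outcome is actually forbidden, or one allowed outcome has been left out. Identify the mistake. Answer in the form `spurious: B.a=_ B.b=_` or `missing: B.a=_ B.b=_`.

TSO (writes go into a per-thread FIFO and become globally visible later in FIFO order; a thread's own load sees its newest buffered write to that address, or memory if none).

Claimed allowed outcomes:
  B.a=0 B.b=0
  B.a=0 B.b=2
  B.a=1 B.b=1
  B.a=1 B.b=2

missing: B.a=0 B.b=1

outcome vector order: (B.a,B.b)
[TSO] allowed = {00, 01, 02, 11, 12}
TSO∖claimed = {01}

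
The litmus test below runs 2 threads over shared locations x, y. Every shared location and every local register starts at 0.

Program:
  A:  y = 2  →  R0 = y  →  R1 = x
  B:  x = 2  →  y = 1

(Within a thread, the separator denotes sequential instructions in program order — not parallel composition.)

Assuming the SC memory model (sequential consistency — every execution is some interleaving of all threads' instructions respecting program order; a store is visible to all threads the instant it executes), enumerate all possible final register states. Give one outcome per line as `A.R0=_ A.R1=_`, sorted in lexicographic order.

A.R0=1 A.R1=2
A.R0=2 A.R1=0
A.R0=2 A.R1=2

outcome vector order: (A.R0,A.R1)
|SC outcomes| = 3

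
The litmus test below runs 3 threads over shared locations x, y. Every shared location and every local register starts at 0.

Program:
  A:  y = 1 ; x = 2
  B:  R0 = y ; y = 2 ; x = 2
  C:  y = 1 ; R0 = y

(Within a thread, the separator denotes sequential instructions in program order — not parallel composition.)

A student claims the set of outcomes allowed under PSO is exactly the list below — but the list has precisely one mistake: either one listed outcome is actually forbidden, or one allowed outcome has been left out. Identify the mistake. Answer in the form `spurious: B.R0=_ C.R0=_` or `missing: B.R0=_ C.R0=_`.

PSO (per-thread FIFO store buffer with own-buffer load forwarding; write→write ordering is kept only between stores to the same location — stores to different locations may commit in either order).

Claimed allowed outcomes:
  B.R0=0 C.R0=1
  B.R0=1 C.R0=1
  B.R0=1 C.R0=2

outcome vector order: (B.R0,C.R0)
PSO (4): <0 1>, <0 2>, <1 1>, <1 2>
PSO∖claimed = {<0 2>}

missing: B.R0=0 C.R0=2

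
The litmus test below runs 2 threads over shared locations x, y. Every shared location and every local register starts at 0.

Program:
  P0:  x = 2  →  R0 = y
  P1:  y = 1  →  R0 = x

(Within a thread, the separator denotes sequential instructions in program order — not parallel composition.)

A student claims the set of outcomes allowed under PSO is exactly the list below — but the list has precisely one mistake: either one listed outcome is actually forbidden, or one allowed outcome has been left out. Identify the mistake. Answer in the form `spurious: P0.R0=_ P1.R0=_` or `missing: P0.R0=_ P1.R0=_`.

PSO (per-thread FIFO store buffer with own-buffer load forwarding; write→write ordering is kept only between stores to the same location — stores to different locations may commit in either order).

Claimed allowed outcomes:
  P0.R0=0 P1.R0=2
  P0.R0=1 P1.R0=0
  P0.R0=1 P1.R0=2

outcome vector order: (P0.R0,P1.R0)
PSO: 4 outcomes — {<0 0> <0 2> <1 0> <1 2>}
PSO∖claimed = {<0 0>}

missing: P0.R0=0 P1.R0=0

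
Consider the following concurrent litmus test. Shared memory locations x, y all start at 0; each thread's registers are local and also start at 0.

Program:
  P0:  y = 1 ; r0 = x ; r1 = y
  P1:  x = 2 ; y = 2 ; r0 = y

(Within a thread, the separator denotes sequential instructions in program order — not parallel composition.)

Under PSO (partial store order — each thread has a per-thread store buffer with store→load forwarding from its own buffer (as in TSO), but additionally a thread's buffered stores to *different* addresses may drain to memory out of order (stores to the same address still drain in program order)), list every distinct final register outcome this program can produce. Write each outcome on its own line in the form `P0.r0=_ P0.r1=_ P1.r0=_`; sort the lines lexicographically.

outcome vector order: (P0.r0,P0.r1,P1.r0)
|PSO outcomes| = 6

P0.r0=0 P0.r1=1 P1.r0=1
P0.r0=0 P0.r1=1 P1.r0=2
P0.r0=0 P0.r1=2 P1.r0=2
P0.r0=2 P0.r1=1 P1.r0=1
P0.r0=2 P0.r1=1 P1.r0=2
P0.r0=2 P0.r1=2 P1.r0=2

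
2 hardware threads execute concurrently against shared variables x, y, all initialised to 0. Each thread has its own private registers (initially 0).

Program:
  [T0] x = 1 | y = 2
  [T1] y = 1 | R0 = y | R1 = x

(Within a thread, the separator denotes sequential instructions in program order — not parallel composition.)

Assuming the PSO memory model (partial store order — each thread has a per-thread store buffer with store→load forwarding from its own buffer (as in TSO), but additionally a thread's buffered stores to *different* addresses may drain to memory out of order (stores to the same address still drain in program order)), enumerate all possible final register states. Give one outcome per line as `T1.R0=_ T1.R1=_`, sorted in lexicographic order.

T1.R0=1 T1.R1=0
T1.R0=1 T1.R1=1
T1.R0=2 T1.R1=0
T1.R0=2 T1.R1=1

outcome vector order: (T1.R0,T1.R1)
|PSO outcomes| = 4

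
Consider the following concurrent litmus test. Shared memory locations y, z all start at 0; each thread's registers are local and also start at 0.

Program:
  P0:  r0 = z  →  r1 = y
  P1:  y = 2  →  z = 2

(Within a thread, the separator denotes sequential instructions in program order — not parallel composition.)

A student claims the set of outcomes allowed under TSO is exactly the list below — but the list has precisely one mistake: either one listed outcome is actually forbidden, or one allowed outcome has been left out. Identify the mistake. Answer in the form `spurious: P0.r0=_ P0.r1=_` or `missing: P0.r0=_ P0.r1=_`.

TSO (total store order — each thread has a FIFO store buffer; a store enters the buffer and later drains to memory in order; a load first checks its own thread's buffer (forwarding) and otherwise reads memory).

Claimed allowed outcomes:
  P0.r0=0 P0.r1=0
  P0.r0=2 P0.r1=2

outcome vector order: (P0.r0,P0.r1)
under TSO → 0/0, 0/2, 2/2
TSO∖claimed = {0/2}

missing: P0.r0=0 P0.r1=2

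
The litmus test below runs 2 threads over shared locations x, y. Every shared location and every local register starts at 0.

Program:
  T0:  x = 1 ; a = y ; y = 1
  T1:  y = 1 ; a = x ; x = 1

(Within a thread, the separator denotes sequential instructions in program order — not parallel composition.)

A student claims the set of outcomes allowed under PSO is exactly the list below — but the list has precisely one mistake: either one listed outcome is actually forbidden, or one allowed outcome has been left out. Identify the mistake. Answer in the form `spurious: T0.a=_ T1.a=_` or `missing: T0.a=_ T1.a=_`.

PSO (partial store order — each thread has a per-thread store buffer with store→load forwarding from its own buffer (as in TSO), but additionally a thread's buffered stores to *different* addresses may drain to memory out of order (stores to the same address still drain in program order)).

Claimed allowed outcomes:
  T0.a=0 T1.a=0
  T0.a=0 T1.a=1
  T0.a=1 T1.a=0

outcome vector order: (T0.a,T1.a)
[PSO] allowed = {0/0; 0/1; 1/0; 1/1}
PSO∖claimed = {1/1}

missing: T0.a=1 T1.a=1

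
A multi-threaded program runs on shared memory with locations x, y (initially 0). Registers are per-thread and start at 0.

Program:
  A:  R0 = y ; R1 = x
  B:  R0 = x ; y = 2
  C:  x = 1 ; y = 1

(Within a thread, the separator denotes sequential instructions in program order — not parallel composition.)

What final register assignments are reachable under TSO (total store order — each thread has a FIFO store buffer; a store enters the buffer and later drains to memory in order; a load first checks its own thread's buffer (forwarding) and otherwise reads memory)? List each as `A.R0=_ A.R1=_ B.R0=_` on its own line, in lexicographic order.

outcome vector order: (A.R0,A.R1,B.R0)
|TSO outcomes| = 9

A.R0=0 A.R1=0 B.R0=0
A.R0=0 A.R1=0 B.R0=1
A.R0=0 A.R1=1 B.R0=0
A.R0=0 A.R1=1 B.R0=1
A.R0=1 A.R1=1 B.R0=0
A.R0=1 A.R1=1 B.R0=1
A.R0=2 A.R1=0 B.R0=0
A.R0=2 A.R1=1 B.R0=0
A.R0=2 A.R1=1 B.R0=1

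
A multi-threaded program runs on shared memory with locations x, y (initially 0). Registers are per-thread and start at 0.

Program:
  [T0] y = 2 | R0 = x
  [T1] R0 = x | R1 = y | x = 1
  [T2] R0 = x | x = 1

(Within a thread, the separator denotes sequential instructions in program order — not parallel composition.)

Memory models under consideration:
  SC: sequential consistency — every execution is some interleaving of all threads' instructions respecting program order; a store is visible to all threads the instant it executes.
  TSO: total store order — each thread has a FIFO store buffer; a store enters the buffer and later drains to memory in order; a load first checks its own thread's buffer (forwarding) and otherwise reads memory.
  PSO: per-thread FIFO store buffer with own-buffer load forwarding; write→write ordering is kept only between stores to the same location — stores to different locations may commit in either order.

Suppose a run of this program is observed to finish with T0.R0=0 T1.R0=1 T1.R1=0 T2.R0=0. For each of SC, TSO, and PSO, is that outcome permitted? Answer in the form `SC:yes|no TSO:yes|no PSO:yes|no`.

outcome vector order: (T0.R0,T1.R0,T1.R1,T2.R0)
under SC → (0,0,0,0) (0,0,0,1) (0,0,2,0) (0,0,2,1) (0,1,2,0) (1,0,0,0) (1,0,0,1) (1,0,2,0) (1,0,2,1) (1,1,0,0) (1,1,2,0)
under TSO → (0,0,0,0) (0,0,0,1) (0,0,2,0) (0,0,2,1) (0,1,0,0) (0,1,2,0) (1,0,0,0) (1,0,0,1) (1,0,2,0) (1,0,2,1) (1,1,0,0) (1,1,2,0)
under PSO → (0,0,0,0) (0,0,0,1) (0,0,2,0) (0,0,2,1) (0,1,0,0) (0,1,2,0) (1,0,0,0) (1,0,0,1) (1,0,2,0) (1,0,2,1) (1,1,0,0) (1,1,2,0)
target (0,1,0,0) ∈ {TSO,PSO}

SC:no TSO:yes PSO:yes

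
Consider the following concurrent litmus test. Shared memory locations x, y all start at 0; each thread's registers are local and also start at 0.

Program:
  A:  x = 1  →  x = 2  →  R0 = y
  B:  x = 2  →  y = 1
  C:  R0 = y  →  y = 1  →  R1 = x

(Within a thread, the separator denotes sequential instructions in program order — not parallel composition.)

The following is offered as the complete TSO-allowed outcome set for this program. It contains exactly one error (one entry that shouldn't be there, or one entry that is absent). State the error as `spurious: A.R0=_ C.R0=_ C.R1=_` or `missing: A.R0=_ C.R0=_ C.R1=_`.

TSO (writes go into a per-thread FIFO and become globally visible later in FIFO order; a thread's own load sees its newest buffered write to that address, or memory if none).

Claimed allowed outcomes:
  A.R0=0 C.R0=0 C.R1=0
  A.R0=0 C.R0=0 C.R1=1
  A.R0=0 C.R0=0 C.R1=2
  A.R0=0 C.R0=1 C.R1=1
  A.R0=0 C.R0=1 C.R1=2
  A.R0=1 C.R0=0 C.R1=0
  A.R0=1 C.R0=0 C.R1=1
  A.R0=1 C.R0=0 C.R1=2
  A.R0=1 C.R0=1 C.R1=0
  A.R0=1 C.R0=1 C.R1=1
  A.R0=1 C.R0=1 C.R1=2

outcome vector order: (A.R0,C.R0,C.R1)
TSO: 10 outcomes — {(0,0,0) (0,0,1) (0,0,2) (0,1,1) (0,1,2) (1,0,0) (1,0,1) (1,0,2) (1,1,1) (1,1,2)}
claimed∖TSO = {(1,1,0)}

spurious: A.R0=1 C.R0=1 C.R1=0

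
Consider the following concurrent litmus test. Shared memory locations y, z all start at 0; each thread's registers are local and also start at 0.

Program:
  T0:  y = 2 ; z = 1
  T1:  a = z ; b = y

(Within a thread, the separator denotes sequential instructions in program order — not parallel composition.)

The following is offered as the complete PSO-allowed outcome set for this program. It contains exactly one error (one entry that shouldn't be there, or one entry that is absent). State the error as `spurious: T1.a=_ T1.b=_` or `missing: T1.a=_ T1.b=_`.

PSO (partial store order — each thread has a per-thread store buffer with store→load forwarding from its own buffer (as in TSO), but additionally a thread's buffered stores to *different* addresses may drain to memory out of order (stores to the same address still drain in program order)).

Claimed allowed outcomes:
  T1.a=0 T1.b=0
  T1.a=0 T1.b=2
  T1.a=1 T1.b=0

missing: T1.a=1 T1.b=2

outcome vector order: (T1.a,T1.b)
[PSO] allowed = {00, 02, 10, 12}
PSO∖claimed = {12}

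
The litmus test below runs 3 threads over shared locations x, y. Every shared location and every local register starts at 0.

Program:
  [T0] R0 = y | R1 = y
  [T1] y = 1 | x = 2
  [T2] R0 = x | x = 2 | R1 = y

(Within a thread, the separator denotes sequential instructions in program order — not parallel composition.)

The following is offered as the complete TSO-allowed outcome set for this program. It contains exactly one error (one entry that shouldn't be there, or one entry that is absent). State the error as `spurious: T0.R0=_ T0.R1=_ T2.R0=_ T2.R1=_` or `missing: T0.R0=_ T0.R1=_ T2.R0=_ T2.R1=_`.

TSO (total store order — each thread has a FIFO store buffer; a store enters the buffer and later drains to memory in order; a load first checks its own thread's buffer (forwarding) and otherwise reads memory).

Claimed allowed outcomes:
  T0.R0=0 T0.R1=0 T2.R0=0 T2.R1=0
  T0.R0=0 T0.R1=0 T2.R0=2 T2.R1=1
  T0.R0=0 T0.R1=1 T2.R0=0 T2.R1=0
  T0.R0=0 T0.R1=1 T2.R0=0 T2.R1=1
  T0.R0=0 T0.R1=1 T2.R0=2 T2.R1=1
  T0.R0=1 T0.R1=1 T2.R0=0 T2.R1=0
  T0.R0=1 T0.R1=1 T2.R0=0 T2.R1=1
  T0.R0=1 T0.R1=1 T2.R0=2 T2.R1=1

missing: T0.R0=0 T0.R1=0 T2.R0=0 T2.R1=1

outcome vector order: (T0.R0,T0.R1,T2.R0,T2.R1)
TSO: 9 outcomes — {(0,0,0,0); (0,0,0,1); (0,0,2,1); (0,1,0,0); (0,1,0,1); (0,1,2,1); (1,1,0,0); (1,1,0,1); (1,1,2,1)}
TSO∖claimed = {(0,0,0,1)}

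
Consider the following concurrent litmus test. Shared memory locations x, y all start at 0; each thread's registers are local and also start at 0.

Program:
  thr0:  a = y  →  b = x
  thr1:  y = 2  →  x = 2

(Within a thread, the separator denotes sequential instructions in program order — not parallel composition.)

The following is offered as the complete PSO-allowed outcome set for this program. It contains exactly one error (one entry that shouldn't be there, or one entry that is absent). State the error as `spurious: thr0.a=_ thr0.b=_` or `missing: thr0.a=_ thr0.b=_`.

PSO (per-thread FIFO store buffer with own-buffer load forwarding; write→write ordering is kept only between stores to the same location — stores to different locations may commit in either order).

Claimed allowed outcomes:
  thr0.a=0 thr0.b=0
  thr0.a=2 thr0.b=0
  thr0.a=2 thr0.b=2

missing: thr0.a=0 thr0.b=2

outcome vector order: (thr0.a,thr0.b)
[PSO] allowed = {(0,0); (0,2); (2,0); (2,2)}
PSO∖claimed = {(0,2)}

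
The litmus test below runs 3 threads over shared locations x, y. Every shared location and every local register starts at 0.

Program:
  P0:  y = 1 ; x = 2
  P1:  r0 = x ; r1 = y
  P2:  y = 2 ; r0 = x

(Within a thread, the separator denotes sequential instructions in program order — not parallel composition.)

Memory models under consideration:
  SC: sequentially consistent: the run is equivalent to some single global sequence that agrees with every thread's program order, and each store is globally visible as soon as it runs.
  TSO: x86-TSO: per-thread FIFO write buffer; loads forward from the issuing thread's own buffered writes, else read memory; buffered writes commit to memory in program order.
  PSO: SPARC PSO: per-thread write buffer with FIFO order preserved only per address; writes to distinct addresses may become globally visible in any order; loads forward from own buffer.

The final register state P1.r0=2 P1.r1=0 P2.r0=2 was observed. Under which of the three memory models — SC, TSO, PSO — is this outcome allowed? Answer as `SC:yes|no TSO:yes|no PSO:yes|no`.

SC:no TSO:no PSO:yes

outcome vector order: (P1.r0,P1.r1,P2.r0)
SC: 10 outcomes — {000 002 010 012 020 022 210 212 220 222}
TSO: 10 outcomes — {000 002 010 012 020 022 210 212 220 222}
PSO: 12 outcomes — {000 002 010 012 020 022 200 202 210 212 220 222}
target 202 ∈ {PSO}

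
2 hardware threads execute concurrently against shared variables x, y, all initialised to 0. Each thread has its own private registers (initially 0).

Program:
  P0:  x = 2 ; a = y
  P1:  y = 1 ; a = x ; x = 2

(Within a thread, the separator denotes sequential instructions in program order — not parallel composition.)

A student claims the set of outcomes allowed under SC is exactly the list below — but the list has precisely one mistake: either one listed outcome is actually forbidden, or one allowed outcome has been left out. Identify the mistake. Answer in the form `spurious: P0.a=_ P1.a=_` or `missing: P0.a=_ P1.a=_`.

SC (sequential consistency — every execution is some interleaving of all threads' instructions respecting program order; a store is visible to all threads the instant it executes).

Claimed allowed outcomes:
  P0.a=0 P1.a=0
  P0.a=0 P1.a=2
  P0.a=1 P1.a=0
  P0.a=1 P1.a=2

spurious: P0.a=0 P1.a=0

outcome vector order: (P0.a,P1.a)
[SC] allowed = {<0 2> <1 0> <1 2>}
claimed∖SC = {<0 0>}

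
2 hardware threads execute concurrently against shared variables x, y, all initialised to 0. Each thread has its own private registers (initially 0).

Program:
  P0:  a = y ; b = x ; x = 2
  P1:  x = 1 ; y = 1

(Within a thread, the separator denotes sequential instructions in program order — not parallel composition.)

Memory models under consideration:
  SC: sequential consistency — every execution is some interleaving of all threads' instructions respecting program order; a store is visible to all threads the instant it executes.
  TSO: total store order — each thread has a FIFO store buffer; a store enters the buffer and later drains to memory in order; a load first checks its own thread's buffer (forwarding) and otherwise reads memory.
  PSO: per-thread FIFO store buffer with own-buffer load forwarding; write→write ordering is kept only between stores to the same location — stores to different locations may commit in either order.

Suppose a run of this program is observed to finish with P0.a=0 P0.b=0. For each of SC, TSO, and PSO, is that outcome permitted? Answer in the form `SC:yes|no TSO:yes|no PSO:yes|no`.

SC:yes TSO:yes PSO:yes

outcome vector order: (P0.a,P0.b)
SC (3): 0/0; 0/1; 1/1
TSO (3): 0/0; 0/1; 1/1
PSO (4): 0/0; 0/1; 1/0; 1/1
target 0/0 ∈ {SC,TSO,PSO}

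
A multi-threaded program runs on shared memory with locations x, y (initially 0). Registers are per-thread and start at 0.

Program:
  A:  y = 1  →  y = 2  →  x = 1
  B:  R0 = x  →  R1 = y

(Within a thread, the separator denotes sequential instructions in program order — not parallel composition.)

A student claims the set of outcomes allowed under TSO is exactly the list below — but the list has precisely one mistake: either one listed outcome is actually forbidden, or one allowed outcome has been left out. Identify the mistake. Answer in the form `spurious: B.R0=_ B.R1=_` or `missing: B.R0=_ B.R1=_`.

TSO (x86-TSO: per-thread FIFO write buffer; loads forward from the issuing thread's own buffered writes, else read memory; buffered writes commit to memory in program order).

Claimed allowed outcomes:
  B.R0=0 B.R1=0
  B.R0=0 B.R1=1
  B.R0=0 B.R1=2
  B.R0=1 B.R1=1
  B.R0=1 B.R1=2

spurious: B.R0=1 B.R1=1

outcome vector order: (B.R0,B.R1)
TSO (4): (0,0); (0,1); (0,2); (1,2)
claimed∖TSO = {(1,1)}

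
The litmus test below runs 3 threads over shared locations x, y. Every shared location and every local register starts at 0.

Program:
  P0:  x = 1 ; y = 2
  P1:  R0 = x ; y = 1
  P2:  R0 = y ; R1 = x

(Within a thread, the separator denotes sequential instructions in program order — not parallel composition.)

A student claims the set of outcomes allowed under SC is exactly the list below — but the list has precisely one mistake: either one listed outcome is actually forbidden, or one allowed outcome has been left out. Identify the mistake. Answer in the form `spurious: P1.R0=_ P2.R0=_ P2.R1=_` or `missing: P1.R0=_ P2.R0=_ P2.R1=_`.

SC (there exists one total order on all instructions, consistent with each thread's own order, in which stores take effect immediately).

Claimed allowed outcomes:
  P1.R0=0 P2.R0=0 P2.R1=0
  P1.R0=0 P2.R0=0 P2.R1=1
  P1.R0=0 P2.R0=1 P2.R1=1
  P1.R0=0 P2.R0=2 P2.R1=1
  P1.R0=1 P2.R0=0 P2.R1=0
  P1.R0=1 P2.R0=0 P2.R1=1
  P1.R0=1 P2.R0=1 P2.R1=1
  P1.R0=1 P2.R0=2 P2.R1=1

missing: P1.R0=0 P2.R0=1 P2.R1=0

outcome vector order: (P1.R0,P2.R0,P2.R1)
SC (9): 0/0/0; 0/0/1; 0/1/0; 0/1/1; 0/2/1; 1/0/0; 1/0/1; 1/1/1; 1/2/1
SC∖claimed = {0/1/0}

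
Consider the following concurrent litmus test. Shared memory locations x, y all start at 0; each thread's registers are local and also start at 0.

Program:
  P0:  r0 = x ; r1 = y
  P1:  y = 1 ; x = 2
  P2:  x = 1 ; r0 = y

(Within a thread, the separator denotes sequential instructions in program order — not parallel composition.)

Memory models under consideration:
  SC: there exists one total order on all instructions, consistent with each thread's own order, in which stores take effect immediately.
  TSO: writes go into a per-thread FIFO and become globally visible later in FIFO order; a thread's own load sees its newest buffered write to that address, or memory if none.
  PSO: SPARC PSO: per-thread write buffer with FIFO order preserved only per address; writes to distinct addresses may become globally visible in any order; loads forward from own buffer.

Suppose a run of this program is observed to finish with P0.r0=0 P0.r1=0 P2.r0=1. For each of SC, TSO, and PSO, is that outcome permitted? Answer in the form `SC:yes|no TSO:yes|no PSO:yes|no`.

SC:yes TSO:yes PSO:yes

outcome vector order: (P0.r0,P0.r1,P2.r0)
SC (10): 000 001 010 011 100 101 110 111 210 211
TSO (10): 000 001 010 011 100 101 110 111 210 211
PSO (12): 000 001 010 011 100 101 110 111 200 201 210 211
target 001 ∈ {SC,TSO,PSO}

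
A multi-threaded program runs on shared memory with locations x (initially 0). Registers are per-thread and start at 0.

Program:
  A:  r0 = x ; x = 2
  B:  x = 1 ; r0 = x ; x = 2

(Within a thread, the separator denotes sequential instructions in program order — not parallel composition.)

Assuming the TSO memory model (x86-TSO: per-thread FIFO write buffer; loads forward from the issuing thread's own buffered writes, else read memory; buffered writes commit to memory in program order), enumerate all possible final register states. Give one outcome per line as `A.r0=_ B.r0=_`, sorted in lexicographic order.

outcome vector order: (A.r0,B.r0)
|TSO outcomes| = 5

A.r0=0 B.r0=1
A.r0=0 B.r0=2
A.r0=1 B.r0=1
A.r0=1 B.r0=2
A.r0=2 B.r0=1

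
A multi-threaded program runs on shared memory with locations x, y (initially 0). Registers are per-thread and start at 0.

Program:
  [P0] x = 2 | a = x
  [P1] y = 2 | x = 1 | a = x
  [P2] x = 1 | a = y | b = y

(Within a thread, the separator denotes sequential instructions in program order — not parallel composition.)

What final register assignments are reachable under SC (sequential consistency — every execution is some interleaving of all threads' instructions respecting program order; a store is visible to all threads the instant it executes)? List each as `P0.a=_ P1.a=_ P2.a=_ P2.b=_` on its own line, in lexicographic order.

P0.a=1 P1.a=1 P2.a=0 P2.b=0
P0.a=1 P1.a=1 P2.a=0 P2.b=2
P0.a=1 P1.a=1 P2.a=2 P2.b=2
P0.a=1 P1.a=2 P2.a=2 P2.b=2
P0.a=2 P1.a=1 P2.a=0 P2.b=0
P0.a=2 P1.a=1 P2.a=0 P2.b=2
P0.a=2 P1.a=1 P2.a=2 P2.b=2
P0.a=2 P1.a=2 P2.a=0 P2.b=0
P0.a=2 P1.a=2 P2.a=0 P2.b=2
P0.a=2 P1.a=2 P2.a=2 P2.b=2

outcome vector order: (P0.a,P1.a,P2.a,P2.b)
|SC outcomes| = 10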